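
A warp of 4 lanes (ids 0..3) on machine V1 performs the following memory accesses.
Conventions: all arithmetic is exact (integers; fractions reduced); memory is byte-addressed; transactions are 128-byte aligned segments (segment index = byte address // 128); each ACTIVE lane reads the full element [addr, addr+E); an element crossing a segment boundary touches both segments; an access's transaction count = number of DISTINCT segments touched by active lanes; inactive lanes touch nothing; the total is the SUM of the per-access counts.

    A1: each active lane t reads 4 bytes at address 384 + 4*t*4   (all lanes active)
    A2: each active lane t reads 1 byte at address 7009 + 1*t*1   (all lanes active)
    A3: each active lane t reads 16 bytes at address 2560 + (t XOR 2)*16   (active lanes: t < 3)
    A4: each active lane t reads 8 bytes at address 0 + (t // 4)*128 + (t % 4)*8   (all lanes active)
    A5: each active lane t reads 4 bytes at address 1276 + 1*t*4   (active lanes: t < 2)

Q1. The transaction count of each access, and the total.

A1: 1 transaction
A2: 1 transaction
A3: 1 transaction
A4: 1 transaction
A5: 2 transactions

Answer: 1,1,1,1,2; total 6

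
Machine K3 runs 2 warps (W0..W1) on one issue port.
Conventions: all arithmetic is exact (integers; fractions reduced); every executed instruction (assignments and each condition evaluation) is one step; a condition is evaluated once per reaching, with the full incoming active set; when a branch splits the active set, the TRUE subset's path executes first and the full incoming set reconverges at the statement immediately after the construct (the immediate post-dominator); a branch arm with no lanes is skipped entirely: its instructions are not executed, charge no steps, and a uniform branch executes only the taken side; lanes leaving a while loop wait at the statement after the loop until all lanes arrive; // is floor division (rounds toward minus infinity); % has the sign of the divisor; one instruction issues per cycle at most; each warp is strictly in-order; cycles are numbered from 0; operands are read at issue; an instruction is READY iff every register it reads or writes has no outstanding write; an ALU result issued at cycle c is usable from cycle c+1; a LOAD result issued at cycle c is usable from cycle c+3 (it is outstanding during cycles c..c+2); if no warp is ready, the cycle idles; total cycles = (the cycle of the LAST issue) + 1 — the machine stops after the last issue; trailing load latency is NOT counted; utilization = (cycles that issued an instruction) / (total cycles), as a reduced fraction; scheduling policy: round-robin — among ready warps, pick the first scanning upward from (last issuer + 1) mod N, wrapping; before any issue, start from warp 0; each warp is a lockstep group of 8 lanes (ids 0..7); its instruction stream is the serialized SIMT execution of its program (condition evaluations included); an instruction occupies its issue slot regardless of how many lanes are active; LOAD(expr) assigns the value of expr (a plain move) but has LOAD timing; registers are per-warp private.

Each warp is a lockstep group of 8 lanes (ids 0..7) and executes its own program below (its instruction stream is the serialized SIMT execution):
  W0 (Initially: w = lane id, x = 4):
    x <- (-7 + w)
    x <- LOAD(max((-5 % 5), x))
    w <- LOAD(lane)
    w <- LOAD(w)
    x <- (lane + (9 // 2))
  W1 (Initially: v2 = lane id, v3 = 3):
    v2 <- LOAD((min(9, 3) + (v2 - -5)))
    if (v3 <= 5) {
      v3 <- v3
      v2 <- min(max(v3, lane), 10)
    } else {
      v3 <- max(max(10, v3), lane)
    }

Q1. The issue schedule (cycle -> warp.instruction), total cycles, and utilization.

cycle 0: W0.I0
cycle 1: W1.I0
cycle 2: W0.I1
cycle 3: W1.I1
cycle 4: W0.I2
cycle 5: W1.I2
cycle 6: W1.I3
cycle 7: W0.I3
cycle 8: W0.I4

Answer: 9 cycles, utilization 1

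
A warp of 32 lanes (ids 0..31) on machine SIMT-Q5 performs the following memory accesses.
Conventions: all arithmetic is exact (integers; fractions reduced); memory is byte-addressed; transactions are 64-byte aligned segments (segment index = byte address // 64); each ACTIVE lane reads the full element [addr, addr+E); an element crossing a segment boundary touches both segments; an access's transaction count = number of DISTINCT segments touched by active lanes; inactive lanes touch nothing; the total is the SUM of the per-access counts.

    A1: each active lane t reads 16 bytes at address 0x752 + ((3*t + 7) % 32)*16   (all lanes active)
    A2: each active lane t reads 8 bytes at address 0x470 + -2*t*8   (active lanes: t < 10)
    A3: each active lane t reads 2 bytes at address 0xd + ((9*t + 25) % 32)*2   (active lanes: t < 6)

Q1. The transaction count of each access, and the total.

A1: 9 transactions
A2: 3 transactions
A3: 2 transactions

Answer: 9,3,2; total 14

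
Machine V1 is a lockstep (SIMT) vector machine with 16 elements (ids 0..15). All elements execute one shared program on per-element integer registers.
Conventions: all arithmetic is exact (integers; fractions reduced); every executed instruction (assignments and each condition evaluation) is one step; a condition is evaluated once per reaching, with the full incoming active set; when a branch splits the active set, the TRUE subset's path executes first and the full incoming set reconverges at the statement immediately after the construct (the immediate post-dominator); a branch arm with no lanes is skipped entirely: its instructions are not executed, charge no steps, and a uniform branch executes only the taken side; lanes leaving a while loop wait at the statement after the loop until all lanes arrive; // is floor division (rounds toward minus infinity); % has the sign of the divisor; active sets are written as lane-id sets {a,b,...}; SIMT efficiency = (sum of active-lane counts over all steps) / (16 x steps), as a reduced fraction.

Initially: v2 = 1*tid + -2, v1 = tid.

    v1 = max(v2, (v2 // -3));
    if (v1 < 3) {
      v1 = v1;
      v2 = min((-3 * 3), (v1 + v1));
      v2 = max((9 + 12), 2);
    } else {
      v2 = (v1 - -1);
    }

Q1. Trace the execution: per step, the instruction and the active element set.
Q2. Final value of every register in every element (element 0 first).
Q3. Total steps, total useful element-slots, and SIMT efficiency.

step 0: v1 <- max(v2, (v2 // -3))    {0,1,2,3,4,5,6,7,8,9,10,11,12,13,14,15}
step 1: eval (v1 < 3)                {0,1,2,3,4,5,6,7,8,9,10,11,12,13,14,15}
step 2: v1 <- v1                     {0,1,2,3,4}
step 3: v2 <- min((-3 * 3), (v1 + v1)) {0,1,2,3,4}
step 4: v2 <- max((9 + 12), 2)       {0,1,2,3,4}
step 5: v2 <- (v1 - -1)              {5,6,7,8,9,10,11,12,13,14,15}

Answer: 6 steps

v2: 21,21,21,21,21,4,5,6,7,8,9,10,11,12,13,14
v1: 0,0,0,1,2,3,4,5,6,7,8,9,10,11,12,13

steps = 6; useful = 58; efficiency = 58/96 = 29/48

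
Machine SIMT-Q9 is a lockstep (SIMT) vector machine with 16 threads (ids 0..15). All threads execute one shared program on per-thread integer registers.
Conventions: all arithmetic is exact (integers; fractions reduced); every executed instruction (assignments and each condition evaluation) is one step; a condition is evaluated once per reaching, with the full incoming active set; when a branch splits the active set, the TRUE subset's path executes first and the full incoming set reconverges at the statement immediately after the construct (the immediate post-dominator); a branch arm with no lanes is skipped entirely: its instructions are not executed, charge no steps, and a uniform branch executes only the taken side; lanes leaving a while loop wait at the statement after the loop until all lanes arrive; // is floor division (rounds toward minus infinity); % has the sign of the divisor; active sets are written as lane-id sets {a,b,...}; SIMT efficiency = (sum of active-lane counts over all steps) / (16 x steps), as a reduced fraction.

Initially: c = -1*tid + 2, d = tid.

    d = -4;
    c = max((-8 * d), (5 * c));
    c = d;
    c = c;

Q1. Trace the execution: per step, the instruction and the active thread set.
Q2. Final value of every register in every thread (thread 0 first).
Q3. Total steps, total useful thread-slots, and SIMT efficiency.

step 0: d <- -4                      {0,1,2,3,4,5,6,7,8,9,10,11,12,13,14,15}
step 1: c <- max((-8 * d), (5 * c))  {0,1,2,3,4,5,6,7,8,9,10,11,12,13,14,15}
step 2: c <- d                       {0,1,2,3,4,5,6,7,8,9,10,11,12,13,14,15}
step 3: c <- c                       {0,1,2,3,4,5,6,7,8,9,10,11,12,13,14,15}

Answer: 4 steps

c: -4,-4,-4,-4,-4,-4,-4,-4,-4,-4,-4,-4,-4,-4,-4,-4
d: -4,-4,-4,-4,-4,-4,-4,-4,-4,-4,-4,-4,-4,-4,-4,-4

steps = 4; useful = 64; efficiency = 64/64 = 1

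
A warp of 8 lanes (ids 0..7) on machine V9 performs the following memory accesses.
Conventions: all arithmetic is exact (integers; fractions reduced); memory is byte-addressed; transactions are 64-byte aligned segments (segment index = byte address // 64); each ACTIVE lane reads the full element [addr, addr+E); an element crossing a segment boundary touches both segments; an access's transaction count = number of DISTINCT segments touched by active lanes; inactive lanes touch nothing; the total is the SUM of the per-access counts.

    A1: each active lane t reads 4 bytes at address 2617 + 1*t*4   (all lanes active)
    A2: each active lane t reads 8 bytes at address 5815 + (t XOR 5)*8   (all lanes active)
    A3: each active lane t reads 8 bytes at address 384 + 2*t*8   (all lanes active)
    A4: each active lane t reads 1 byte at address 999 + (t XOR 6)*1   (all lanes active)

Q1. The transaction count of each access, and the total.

A1: 2 transactions
A2: 2 transactions
A3: 2 transactions
A4: 1 transaction

Answer: 2,2,2,1; total 7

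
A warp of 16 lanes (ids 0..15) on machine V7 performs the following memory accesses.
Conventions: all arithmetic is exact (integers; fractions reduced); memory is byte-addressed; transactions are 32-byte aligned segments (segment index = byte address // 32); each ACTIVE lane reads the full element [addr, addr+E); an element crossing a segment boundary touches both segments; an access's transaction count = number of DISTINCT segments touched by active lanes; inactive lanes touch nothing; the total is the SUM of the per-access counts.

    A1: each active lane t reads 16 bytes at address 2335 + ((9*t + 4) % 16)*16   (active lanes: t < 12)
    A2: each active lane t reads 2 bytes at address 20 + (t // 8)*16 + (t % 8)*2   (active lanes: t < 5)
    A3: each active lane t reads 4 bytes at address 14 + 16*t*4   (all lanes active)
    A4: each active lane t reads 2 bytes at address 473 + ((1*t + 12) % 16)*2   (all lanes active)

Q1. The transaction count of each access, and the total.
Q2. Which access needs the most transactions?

A1: 8 transactions
A2: 1 transaction
A3: 16 transactions
A4: 2 transactions

Answer: 8,1,16,2; total 27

Answer: A3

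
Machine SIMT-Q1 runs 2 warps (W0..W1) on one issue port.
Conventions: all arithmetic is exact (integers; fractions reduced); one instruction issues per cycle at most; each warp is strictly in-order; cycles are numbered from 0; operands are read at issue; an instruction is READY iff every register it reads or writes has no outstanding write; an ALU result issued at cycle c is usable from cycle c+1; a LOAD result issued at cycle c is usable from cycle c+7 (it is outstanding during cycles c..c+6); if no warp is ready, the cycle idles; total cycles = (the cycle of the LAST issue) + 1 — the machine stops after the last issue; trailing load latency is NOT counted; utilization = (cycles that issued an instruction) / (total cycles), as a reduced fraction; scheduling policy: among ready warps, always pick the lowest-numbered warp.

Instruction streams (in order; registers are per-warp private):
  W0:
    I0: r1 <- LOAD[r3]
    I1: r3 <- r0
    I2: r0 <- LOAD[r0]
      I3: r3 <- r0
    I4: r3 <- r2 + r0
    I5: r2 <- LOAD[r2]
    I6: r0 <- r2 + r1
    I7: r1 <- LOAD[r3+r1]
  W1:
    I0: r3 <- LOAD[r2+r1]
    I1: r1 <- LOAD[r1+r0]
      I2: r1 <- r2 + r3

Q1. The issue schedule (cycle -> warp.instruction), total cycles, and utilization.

cycle 0: W0.I0
cycle 1: W0.I1
cycle 2: W0.I2
cycle 3: W1.I0
cycle 4: W1.I1
cycle 5: idle
cycle 6: idle
cycle 7: idle
cycle 8: idle
cycle 9: W0.I3
cycle 10: W0.I4
cycle 11: W0.I5
cycle 12: W1.I2
cycle 13: idle
cycle 14: idle
cycle 15: idle
cycle 16: idle
cycle 17: idle
cycle 18: W0.I6
cycle 19: W0.I7

Answer: 20 cycles, utilization 11/20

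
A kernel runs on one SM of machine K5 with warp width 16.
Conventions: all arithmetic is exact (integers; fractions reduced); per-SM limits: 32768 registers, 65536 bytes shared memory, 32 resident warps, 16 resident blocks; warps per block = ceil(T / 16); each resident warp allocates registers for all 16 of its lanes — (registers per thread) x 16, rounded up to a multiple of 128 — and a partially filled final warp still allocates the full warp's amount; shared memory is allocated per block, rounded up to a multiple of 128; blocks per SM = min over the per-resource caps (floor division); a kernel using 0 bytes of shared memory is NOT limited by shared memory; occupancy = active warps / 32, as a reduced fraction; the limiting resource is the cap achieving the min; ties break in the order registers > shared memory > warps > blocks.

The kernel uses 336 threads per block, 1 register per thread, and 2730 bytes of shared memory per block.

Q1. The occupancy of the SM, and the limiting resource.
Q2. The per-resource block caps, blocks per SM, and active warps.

Answer: occupancy 21/32, limited by warps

registers: 12 blocks
shared memory: 23 blocks
warps: 1 block
blocks: 16 blocks

Answer: 1 block, 21 active warps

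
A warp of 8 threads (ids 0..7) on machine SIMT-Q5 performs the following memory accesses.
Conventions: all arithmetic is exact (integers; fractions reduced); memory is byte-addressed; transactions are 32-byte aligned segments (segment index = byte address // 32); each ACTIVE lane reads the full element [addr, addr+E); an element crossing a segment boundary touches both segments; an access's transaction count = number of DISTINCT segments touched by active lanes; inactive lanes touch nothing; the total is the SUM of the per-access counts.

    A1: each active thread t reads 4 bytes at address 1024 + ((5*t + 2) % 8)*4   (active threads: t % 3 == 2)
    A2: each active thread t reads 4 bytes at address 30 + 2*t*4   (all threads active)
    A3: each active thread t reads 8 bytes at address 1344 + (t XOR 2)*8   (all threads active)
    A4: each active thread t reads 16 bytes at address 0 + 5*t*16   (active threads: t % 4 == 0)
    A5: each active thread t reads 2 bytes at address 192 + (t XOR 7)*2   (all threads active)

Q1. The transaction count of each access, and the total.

A1: 1 transaction
A2: 3 transactions
A3: 2 transactions
A4: 2 transactions
A5: 1 transaction

Answer: 1,3,2,2,1; total 9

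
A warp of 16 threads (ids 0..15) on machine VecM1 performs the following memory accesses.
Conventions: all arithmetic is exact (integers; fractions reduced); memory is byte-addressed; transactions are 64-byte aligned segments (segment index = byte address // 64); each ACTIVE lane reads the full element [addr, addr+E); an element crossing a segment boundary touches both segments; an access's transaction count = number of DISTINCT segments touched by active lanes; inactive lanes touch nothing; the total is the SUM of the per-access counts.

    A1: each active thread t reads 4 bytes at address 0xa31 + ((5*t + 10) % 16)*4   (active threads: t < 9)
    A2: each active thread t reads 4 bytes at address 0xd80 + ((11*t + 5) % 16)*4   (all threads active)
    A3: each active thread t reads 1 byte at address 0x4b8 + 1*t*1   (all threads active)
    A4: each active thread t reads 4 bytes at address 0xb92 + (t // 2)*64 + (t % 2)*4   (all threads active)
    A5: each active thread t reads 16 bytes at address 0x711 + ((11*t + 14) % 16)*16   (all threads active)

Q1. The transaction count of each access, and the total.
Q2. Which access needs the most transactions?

A1: 2 transactions
A2: 1 transaction
A3: 2 transactions
A4: 8 transactions
A5: 5 transactions

Answer: 2,1,2,8,5; total 18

Answer: A4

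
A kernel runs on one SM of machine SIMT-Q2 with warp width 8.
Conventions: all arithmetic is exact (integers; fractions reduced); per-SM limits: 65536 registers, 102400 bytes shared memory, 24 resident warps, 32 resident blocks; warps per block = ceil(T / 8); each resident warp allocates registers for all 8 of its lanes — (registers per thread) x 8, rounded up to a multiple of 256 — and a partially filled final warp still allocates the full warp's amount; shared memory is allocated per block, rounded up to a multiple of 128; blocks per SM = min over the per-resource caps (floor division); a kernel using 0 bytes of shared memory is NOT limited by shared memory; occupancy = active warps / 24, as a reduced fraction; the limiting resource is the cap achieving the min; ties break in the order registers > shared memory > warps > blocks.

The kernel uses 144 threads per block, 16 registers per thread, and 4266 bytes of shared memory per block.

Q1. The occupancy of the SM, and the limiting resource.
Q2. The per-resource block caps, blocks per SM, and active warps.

Answer: occupancy 3/4, limited by warps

registers: 14 blocks
shared memory: 23 blocks
warps: 1 block
blocks: 32 blocks

Answer: 1 block, 18 active warps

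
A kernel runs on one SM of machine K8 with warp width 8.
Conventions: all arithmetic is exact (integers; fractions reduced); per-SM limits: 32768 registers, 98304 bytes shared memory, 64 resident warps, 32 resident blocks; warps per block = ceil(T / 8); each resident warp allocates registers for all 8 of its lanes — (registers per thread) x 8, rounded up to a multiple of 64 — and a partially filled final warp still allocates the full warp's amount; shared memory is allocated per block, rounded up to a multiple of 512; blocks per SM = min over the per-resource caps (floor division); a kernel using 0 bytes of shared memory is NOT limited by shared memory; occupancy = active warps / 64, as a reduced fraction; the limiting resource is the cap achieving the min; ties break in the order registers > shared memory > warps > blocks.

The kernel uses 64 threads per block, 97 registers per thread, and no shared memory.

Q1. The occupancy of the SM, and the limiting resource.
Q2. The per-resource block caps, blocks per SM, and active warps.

Answer: occupancy 1/2, limited by registers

registers: 4 blocks
shared memory: no limit (kernel uses none)
warps: 8 blocks
blocks: 32 blocks

Answer: 4 blocks, 32 active warps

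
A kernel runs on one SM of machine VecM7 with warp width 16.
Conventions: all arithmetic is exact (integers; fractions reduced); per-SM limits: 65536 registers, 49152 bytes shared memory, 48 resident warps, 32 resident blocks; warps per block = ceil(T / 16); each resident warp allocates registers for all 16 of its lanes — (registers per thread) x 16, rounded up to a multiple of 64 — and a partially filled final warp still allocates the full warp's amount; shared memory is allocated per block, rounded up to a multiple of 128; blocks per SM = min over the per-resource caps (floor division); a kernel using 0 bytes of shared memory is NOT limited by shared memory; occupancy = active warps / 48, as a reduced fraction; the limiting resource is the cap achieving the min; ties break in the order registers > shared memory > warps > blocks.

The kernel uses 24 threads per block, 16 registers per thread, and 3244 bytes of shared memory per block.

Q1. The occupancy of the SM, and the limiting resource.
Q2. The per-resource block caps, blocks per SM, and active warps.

Answer: occupancy 7/12, limited by shared memory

registers: 128 blocks
shared memory: 14 blocks
warps: 24 blocks
blocks: 32 blocks

Answer: 14 blocks, 28 active warps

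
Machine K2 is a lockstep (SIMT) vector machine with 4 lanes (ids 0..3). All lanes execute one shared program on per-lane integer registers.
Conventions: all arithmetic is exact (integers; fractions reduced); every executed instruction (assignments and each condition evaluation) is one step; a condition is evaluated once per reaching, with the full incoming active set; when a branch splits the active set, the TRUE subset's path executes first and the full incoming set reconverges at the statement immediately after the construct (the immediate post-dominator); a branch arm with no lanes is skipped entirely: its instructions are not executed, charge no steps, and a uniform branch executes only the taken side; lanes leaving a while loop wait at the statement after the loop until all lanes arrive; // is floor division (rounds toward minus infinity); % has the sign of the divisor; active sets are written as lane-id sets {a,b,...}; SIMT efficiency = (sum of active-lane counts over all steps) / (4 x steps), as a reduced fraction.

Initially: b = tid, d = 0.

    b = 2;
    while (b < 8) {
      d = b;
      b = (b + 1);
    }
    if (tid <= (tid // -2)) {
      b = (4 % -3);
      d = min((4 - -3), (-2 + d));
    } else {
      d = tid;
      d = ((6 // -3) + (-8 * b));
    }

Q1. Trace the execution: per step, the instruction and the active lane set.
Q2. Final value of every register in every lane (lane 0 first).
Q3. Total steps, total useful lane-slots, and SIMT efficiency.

step 0: b <- 2                       {0,1,2,3}
step 1: eval (b < 8)                 {0,1,2,3}
step 2: d <- b                       {0,1,2,3}
step 3: b <- (b + 1)                 {0,1,2,3}
step 4: eval (b < 8)                 {0,1,2,3}
step 5: d <- b                       {0,1,2,3}
step 6: b <- (b + 1)                 {0,1,2,3}
step 7: eval (b < 8)                 {0,1,2,3}
step 8: d <- b                       {0,1,2,3}
step 9: b <- (b + 1)                 {0,1,2,3}
step 10: eval (b < 8)                 {0,1,2,3}
step 11: d <- b                       {0,1,2,3}
step 12: b <- (b + 1)                 {0,1,2,3}
step 13: eval (b < 8)                 {0,1,2,3}
step 14: d <- b                       {0,1,2,3}
step 15: b <- (b + 1)                 {0,1,2,3}
step 16: eval (b < 8)                 {0,1,2,3}
step 17: d <- b                       {0,1,2,3}
step 18: b <- (b + 1)                 {0,1,2,3}
step 19: eval (b < 8)                 {0,1,2,3}
step 20: eval (tid <= (tid // -2))    {0,1,2,3}
step 21: b <- (4 % -3)                {0}
step 22: d <- min((4 - -3), (-2 + d)) {0}
step 23: d <- tid                     {1,2,3}
step 24: d <- ((6 // -3) + (-8 * b))  {1,2,3}

Answer: 25 steps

b: -2,8,8,8
d: 5,-66,-66,-66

steps = 25; useful = 92; efficiency = 92/100 = 23/25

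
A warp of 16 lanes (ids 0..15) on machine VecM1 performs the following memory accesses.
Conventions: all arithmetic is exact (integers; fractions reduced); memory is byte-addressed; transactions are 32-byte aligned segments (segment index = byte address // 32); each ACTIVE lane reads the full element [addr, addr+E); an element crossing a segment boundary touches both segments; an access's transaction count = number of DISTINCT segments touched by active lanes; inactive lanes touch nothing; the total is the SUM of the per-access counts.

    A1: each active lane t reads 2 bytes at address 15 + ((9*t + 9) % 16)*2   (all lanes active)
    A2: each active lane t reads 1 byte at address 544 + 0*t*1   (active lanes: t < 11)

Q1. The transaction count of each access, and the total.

A1: 2 transactions
A2: 1 transaction

Answer: 2,1; total 3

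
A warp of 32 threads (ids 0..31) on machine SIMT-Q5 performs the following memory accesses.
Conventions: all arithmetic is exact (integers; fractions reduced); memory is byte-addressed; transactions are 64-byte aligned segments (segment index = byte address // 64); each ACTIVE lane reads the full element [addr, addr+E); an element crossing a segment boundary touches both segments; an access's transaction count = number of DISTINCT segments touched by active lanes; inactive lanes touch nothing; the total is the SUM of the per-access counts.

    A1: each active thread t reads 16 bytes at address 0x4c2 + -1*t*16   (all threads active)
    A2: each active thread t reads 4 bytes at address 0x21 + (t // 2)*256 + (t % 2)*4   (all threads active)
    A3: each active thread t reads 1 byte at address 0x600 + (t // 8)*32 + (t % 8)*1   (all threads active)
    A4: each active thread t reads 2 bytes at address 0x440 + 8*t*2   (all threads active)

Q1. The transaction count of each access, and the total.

A1: 9 transactions
A2: 16 transactions
A3: 2 transactions
A4: 8 transactions

Answer: 9,16,2,8; total 35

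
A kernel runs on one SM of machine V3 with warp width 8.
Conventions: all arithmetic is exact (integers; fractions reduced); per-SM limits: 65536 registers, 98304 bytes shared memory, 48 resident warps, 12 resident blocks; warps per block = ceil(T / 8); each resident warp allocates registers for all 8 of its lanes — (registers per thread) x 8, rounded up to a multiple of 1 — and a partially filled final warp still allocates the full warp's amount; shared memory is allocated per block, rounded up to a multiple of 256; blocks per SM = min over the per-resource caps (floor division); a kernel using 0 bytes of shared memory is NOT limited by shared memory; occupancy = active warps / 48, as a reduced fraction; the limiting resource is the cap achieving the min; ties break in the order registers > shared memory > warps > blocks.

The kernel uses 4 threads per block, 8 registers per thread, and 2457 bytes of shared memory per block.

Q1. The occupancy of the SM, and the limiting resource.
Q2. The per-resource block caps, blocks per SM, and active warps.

Answer: occupancy 1/4, limited by blocks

registers: 1024 blocks
shared memory: 38 blocks
warps: 48 blocks
blocks: 12 blocks

Answer: 12 blocks, 12 active warps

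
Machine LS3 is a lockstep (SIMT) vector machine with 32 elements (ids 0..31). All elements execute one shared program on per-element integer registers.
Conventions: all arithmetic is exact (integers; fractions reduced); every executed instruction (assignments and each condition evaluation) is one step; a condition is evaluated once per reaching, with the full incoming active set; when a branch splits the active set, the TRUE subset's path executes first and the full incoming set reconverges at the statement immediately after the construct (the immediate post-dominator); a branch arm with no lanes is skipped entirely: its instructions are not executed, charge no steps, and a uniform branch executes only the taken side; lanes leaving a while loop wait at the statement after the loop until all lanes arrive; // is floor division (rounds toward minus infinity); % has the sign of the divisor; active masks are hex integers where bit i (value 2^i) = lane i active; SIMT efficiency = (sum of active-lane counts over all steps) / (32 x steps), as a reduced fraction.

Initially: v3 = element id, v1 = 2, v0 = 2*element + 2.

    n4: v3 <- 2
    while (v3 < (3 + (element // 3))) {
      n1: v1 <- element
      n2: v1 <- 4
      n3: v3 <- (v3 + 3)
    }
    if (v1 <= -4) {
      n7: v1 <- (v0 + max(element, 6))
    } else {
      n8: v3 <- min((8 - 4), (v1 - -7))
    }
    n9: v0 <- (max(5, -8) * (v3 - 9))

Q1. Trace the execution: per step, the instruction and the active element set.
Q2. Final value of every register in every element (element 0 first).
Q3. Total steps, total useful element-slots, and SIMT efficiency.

step 0: v3 <- 2                      0xffffffff
step 1: eval (v3 < (3 + (element // 3))) 0xffffffff
step 2: v1 <- element                0xffffffff
step 3: v1 <- 4                      0xffffffff
step 4: v3 <- (v3 + 3)               0xffffffff
step 5: eval (v3 < (3 + (element // 3))) 0xffffffff
step 6: v1 <- element                0xfffffe00
step 7: v1 <- 4                      0xfffffe00
step 8: v3 <- (v3 + 3)               0xfffffe00
step 9: eval (v3 < (3 + (element // 3))) 0xfffffe00
step 10: v1 <- element                0xfffc0000
step 11: v1 <- 4                      0xfffc0000
step 12: v3 <- (v3 + 3)               0xfffc0000
step 13: eval (v3 < (3 + (element // 3))) 0xfffc0000
step 14: v1 <- element                0xf8000000
step 15: v1 <- 4                      0xf8000000
step 16: v3 <- (v3 + 3)               0xf8000000
step 17: eval (v3 < (3 + (element // 3))) 0xf8000000
step 18: eval (v1 <= -4)              0xffffffff
step 19: v3 <- min((8 - 4), (v1 - -7)) 0xffffffff
step 20: v0 <- (max(5, -8) * (v3 - 9)) 0xffffffff

Answer: 21 steps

v3: 4,4,4,4,4,4,4,4,4,4,4,4,4,4,4,4,4,4,4,4,4,4,4,4,4,4,4,4,4,4,4,4
v1: 4,4,4,4,4,4,4,4,4,4,4,4,4,4,4,4,4,4,4,4,4,4,4,4,4,4,4,4,4,4,4,4
v0: -25,-25,-25,-25,-25,-25,-25,-25,-25,-25,-25,-25,-25,-25,-25,-25,-25,-25,-25,-25,-25,-25,-25,-25,-25,-25,-25,-25,-25,-25,-25,-25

steps = 21; useful = 456; efficiency = 456/672 = 19/28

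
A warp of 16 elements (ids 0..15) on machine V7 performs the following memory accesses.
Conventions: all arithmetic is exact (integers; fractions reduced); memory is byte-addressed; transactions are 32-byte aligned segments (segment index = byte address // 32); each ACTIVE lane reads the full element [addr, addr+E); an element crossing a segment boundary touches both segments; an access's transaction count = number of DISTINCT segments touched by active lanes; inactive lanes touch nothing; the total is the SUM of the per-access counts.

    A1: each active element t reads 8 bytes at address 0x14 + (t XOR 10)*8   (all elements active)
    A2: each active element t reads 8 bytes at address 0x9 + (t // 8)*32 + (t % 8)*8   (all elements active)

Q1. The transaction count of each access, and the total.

A1: 5 transactions
A2: 4 transactions

Answer: 5,4; total 9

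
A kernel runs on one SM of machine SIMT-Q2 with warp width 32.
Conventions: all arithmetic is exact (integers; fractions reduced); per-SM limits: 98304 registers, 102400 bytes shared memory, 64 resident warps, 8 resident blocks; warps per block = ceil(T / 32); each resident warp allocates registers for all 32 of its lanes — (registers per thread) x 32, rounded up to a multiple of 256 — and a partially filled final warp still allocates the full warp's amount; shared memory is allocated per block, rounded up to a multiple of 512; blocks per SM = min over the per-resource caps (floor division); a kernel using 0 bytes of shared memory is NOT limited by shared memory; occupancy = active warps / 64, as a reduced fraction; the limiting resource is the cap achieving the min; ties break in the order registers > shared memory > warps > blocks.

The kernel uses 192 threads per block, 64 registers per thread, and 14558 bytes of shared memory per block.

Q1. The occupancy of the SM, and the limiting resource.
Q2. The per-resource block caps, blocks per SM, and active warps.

Answer: occupancy 9/16, limited by shared memory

registers: 8 blocks
shared memory: 6 blocks
warps: 10 blocks
blocks: 8 blocks

Answer: 6 blocks, 36 active warps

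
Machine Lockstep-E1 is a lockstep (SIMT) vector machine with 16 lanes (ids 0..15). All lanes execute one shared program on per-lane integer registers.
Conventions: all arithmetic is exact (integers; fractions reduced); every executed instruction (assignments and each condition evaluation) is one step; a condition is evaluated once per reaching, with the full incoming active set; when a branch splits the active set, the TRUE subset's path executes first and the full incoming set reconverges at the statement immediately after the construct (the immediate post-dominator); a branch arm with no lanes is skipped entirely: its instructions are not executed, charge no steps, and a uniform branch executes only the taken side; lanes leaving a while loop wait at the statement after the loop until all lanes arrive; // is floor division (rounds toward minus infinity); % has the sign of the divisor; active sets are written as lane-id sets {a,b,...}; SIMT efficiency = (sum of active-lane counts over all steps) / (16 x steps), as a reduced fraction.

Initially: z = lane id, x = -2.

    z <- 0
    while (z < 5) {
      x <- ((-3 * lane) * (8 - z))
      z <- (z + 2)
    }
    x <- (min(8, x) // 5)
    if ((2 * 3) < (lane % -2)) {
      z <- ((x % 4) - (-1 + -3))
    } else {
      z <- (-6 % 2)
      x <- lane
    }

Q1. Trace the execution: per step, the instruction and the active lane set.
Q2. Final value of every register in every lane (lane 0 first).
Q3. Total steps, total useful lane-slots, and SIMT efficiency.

step 0: z <- 0                       {0,1,2,3,4,5,6,7,8,9,10,11,12,13,14,15}
step 1: eval (z < 5)                 {0,1,2,3,4,5,6,7,8,9,10,11,12,13,14,15}
step 2: x <- ((-3 * lane) * (8 - z)) {0,1,2,3,4,5,6,7,8,9,10,11,12,13,14,15}
step 3: z <- (z + 2)                 {0,1,2,3,4,5,6,7,8,9,10,11,12,13,14,15}
step 4: eval (z < 5)                 {0,1,2,3,4,5,6,7,8,9,10,11,12,13,14,15}
step 5: x <- ((-3 * lane) * (8 - z)) {0,1,2,3,4,5,6,7,8,9,10,11,12,13,14,15}
step 6: z <- (z + 2)                 {0,1,2,3,4,5,6,7,8,9,10,11,12,13,14,15}
step 7: eval (z < 5)                 {0,1,2,3,4,5,6,7,8,9,10,11,12,13,14,15}
step 8: x <- ((-3 * lane) * (8 - z)) {0,1,2,3,4,5,6,7,8,9,10,11,12,13,14,15}
step 9: z <- (z + 2)                 {0,1,2,3,4,5,6,7,8,9,10,11,12,13,14,15}
step 10: eval (z < 5)                 {0,1,2,3,4,5,6,7,8,9,10,11,12,13,14,15}
step 11: x <- (min(8, x) // 5)        {0,1,2,3,4,5,6,7,8,9,10,11,12,13,14,15}
step 12: eval ((2 * 3) < (lane % -2)) {0,1,2,3,4,5,6,7,8,9,10,11,12,13,14,15}
step 13: z <- (-6 % 2)                {0,1,2,3,4,5,6,7,8,9,10,11,12,13,14,15}
step 14: x <- lane                    {0,1,2,3,4,5,6,7,8,9,10,11,12,13,14,15}

Answer: 15 steps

z: 0,0,0,0,0,0,0,0,0,0,0,0,0,0,0,0
x: 0,1,2,3,4,5,6,7,8,9,10,11,12,13,14,15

steps = 15; useful = 240; efficiency = 240/240 = 1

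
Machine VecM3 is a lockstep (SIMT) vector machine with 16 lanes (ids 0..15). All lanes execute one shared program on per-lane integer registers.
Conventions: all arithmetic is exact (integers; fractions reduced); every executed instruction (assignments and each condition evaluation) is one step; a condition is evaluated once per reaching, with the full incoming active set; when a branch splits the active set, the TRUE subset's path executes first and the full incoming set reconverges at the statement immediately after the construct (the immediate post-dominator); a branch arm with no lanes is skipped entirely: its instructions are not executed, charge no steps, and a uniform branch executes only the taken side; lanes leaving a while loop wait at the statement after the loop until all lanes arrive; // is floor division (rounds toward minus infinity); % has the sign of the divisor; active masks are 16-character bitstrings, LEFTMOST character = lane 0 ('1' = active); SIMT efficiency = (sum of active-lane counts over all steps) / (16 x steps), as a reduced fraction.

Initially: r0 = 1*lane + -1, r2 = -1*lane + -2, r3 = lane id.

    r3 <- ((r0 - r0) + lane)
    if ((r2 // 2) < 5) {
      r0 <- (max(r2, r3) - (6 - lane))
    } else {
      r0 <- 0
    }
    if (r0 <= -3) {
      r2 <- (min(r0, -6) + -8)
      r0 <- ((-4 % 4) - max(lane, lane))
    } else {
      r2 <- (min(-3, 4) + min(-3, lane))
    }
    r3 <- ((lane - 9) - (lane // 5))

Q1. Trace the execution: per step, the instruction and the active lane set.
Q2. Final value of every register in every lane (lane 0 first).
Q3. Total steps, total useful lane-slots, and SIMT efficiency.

step 0: r3 <- ((r0 - r0) + lane)     1111111111111111
step 1: eval ((r2 // 2) < 5)         1111111111111111
step 2: r0 <- (max(r2, r3) - (6 - lane)) 1111111111111111
step 3: eval (r0 <= -3)              1111111111111111
step 4: r2 <- (min(r0, -6) + -8)     1100000000000000
step 5: r0 <- ((-4 % 4) - max(lane, lane)) 1100000000000000
step 6: r2 <- (min(-3, 4) + min(-3, lane)) 0011111111111111
step 7: r3 <- ((lane - 9) - (lane // 5)) 1111111111111111

Answer: 8 steps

r0: 0,-1,-2,0,2,4,6,8,10,12,14,16,18,20,22,24
r2: -14,-14,-6,-6,-6,-6,-6,-6,-6,-6,-6,-6,-6,-6,-6,-6
r3: -9,-8,-7,-6,-5,-5,-4,-3,-2,-1,-1,0,1,2,3,3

steps = 8; useful = 98; efficiency = 98/128 = 49/64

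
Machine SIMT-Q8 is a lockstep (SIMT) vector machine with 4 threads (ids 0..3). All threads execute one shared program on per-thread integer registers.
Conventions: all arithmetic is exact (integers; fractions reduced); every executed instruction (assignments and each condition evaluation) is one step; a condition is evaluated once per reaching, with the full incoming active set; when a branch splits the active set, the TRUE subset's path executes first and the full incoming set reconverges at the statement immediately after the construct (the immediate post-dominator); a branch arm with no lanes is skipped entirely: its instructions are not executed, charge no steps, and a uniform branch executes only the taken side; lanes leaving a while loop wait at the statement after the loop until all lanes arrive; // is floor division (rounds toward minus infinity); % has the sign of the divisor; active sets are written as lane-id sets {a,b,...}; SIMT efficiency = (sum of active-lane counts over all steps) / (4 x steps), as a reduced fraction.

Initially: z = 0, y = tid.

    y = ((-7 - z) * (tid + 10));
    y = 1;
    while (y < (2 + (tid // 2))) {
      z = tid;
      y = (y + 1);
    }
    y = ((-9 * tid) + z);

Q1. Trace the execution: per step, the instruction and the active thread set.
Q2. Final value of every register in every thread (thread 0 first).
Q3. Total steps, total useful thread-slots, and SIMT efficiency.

step 0: y <- ((-7 - z) * (tid + 10)) {0,1,2,3}
step 1: y <- 1                       {0,1,2,3}
step 2: eval (y < (2 + (tid // 2)))  {0,1,2,3}
step 3: z <- tid                     {0,1,2,3}
step 4: y <- (y + 1)                 {0,1,2,3}
step 5: eval (y < (2 + (tid // 2)))  {0,1,2,3}
step 6: z <- tid                     {2,3}
step 7: y <- (y + 1)                 {2,3}
step 8: eval (y < (2 + (tid // 2)))  {2,3}
step 9: y <- ((-9 * tid) + z)        {0,1,2,3}

Answer: 10 steps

z: 0,1,2,3
y: 0,-8,-16,-24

steps = 10; useful = 34; efficiency = 34/40 = 17/20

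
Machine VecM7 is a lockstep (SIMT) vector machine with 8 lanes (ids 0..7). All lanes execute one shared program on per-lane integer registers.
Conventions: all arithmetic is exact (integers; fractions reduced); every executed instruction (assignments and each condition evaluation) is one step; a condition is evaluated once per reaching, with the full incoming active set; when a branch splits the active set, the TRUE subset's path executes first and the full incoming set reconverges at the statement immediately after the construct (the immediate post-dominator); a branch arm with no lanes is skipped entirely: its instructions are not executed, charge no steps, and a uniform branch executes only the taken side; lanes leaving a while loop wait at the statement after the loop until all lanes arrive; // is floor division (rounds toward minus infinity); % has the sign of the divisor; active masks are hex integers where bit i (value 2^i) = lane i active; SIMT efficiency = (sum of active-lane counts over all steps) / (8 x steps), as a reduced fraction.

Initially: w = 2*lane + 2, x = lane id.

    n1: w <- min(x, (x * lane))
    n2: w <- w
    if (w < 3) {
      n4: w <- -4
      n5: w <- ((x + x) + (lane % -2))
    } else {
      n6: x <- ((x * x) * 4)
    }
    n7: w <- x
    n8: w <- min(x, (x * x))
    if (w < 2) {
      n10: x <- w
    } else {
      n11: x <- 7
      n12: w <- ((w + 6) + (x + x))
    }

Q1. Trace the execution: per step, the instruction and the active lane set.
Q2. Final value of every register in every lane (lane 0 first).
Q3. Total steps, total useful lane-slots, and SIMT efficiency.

step 0: w <- min(x, (x * lane))      0xff
step 1: w <- w                       0xff
step 2: eval (w < 3)                 0xff
step 3: w <- -4                      0x07
step 4: w <- ((x + x) + (lane % -2)) 0x07
step 5: x <- ((x * x) * 4)           0xf8
step 6: w <- x                       0xff
step 7: w <- min(x, (x * x))         0xff
step 8: eval (w < 2)                 0xff
step 9: x <- w                       0x03
step 10: x <- 7                       0xfc
step 11: w <- ((w + 6) + (x + x))     0xfc

Answer: 12 steps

w: 0,1,22,56,84,120,164,216
x: 0,1,7,7,7,7,7,7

steps = 12; useful = 73; efficiency = 73/96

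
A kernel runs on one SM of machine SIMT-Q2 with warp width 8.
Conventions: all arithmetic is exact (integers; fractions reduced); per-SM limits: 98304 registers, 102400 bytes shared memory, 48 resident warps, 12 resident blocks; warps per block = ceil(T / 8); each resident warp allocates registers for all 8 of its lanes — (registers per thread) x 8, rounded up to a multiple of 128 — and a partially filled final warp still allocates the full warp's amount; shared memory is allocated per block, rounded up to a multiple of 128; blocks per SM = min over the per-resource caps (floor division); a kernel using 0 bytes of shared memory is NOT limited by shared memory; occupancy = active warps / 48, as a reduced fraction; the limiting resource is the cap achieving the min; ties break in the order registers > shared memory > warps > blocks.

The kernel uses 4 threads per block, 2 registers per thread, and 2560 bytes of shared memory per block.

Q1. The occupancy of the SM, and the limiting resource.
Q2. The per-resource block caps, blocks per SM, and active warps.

Answer: occupancy 1/4, limited by blocks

registers: 768 blocks
shared memory: 40 blocks
warps: 48 blocks
blocks: 12 blocks

Answer: 12 blocks, 12 active warps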